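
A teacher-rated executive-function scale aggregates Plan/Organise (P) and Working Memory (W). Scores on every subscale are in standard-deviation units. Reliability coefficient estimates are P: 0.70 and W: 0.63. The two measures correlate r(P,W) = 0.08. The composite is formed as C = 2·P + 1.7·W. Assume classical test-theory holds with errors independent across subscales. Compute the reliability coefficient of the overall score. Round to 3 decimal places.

0.695

Var(C) = 2² + 1.7² + 2·[3.4·0.08] = 6.89 + 0.544 = 7.434.
Because errors are independent across components, Cov(Tᵢ,Tⱼ) = Cov(Xᵢ,Xⱼ); the off-diagonal part of the true-score variance is the same as above.
True-score variance = [2²·0.70 + 1.7²·0.63] + 0.544 = 4.6207 + 0.544 = 5.1647.
Reliability = 5.1647 / 7.434 = 0.695.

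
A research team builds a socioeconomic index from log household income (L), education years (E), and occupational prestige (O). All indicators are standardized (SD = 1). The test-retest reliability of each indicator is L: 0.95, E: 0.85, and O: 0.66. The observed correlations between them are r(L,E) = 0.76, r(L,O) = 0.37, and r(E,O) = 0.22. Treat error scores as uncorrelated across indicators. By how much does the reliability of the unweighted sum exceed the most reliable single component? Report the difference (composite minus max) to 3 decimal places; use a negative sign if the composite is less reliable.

Var(sum) = 3 + 2.7 = 5.7; true-score variance = 2.46 + 2.7 = 5.16; composite reliability = 0.9053.
Max component reliability = 0.9500.
Difference = 0.9053 − 0.9500 = -0.045.

-0.045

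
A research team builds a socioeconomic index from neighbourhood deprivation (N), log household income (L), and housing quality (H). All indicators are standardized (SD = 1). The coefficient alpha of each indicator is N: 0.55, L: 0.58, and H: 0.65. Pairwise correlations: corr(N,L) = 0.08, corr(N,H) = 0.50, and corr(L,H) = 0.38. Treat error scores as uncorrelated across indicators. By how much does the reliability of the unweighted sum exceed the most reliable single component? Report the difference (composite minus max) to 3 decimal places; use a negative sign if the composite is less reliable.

Var(sum) = 3 + 1.92 = 4.92; true-score variance = 1.78 + 1.92 = 3.7; composite reliability = 0.7520.
Max component reliability = 0.6500.
Difference = 0.7520 − 0.6500 = 0.102.

0.102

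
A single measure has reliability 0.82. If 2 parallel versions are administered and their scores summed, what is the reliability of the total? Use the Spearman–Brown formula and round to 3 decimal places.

ρ_k = kρ / (1 + (k−1)ρ) = 2·0.82 / (1 + 1·0.82) = 1.640 / 1.820 = 0.901.

0.901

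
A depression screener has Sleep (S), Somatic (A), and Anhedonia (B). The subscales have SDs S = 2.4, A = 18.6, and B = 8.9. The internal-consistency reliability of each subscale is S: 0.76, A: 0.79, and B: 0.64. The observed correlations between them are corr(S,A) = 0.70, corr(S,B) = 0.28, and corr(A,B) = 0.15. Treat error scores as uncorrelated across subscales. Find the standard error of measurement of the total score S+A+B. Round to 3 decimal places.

Var(total) = 430.93 + 124.12 = 555.05.
True-score variance = 328.38 + 124.12 = 452.5, so reliability = 0.8152.
Error variance = 555.05 − 452.5 = 102.55; SEM = √102.55 = 10.127.

10.127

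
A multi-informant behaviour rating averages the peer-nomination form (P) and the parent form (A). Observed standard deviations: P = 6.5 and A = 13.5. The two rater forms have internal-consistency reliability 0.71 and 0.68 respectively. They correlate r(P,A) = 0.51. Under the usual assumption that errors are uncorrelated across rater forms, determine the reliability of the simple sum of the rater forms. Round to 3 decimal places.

0.775

Var(P+A) = 6.5² + 13.5² + 2·[6.5·13.5·0.51] = 224.5 + 89.505 = 314.005.
Because errors are independent across components, Cov(Tᵢ,Tⱼ) = Cov(Xᵢ,Xⱼ); the off-diagonal part of the true-score variance is the same as above.
True-score variance = [6.5²·0.71 + 13.5²·0.68] + 89.505 = 153.928 + 89.505 = 243.433.
Reliability = 243.433 / 314.005 = 0.775.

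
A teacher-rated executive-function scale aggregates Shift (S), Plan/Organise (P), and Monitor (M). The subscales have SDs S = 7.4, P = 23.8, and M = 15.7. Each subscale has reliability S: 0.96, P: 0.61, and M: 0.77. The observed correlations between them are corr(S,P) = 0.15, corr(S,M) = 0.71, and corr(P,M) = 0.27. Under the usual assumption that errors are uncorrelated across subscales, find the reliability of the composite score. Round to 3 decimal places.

0.783

Var(S+P+M) = 7.4² + 23.8² + 15.7² + 2·[7.4·23.8·0.15 + 7.4·15.7·0.71 + 23.8·15.7·0.27] = 867.69 + 419.588 = 1287.28.
With uncorrelated errors the cross-covariances are all true-score covariance, so they carry over unchanged; only the diagonal terms shrink to ρᵢσᵢ².
True-score variance = [7.4²·0.96 + 23.8²·0.61 + 15.7²·0.77] + 419.588 = 587.895 + 419.588 = 1007.48.
Reliability = 1007.48 / 1287.28 = 0.783.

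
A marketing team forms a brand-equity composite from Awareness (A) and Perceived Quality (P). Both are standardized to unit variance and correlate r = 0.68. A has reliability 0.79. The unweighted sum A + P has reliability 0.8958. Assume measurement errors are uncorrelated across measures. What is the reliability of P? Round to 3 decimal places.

Var(A+P) = 2 + 2·0.68 = 3.360.
True-score variance = ρ_A + ρ_P + 2·0.68, so 0.8958 = (0.79 + ρ_P + 1.36) / 3.360.
ρ_P = 0.8958·3.360 − 0.79 − 1.36 = 0.860.

0.860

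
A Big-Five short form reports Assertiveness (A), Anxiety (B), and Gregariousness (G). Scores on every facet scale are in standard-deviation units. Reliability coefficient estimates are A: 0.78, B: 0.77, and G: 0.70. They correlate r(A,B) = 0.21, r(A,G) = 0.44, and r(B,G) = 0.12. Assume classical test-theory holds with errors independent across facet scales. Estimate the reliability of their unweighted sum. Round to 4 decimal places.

Var(A+B+G) = 3 + 2·[0.21 + 0.44 + 0.12] = 3 + 1.54 = 4.54.
Because errors are independent across components, Cov(Tᵢ,Tⱼ) = Cov(Xᵢ,Xⱼ); the off-diagonal part of the true-score variance is the same as above.
True-score variance = [0.78 + 0.77 + 0.70] + 1.54 = 2.25 + 1.54 = 3.79.
Reliability = 3.79 / 4.54 = 0.8348.

0.8348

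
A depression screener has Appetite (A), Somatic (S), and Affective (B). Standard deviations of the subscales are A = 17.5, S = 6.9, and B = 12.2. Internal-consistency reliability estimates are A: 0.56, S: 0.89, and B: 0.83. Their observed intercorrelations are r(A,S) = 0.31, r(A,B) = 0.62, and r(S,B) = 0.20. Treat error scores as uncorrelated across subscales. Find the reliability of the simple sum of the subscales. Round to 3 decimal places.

0.811

Var(A+S+B) = 17.5² + 6.9² + 12.2² + 2·[17.5·6.9·0.31 + 17.5·12.2·0.62 + 6.9·12.2·0.20] = 502.7 + 373.277 = 875.977.
Because errors are independent across components, Cov(Tᵢ,Tⱼ) = Cov(Xᵢ,Xⱼ); the off-diagonal part of the true-score variance is the same as above.
True-score variance = [17.5²·0.56 + 6.9²·0.89 + 12.2²·0.83] + 373.277 = 337.41 + 373.277 = 710.687.
Reliability = 710.687 / 875.977 = 0.811.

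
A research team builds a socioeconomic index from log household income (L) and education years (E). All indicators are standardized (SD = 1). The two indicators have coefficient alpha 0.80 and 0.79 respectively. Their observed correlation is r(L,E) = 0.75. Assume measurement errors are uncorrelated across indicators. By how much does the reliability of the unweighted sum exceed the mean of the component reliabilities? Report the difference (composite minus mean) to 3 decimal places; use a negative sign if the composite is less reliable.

Var(sum) = 2 + 1.5 = 3.5; true-score variance = 1.59 + 1.5 = 3.09; composite reliability = 0.8829.
Mean component reliability = 0.7950.
Difference = 0.8829 − 0.7950 = 0.088.

0.088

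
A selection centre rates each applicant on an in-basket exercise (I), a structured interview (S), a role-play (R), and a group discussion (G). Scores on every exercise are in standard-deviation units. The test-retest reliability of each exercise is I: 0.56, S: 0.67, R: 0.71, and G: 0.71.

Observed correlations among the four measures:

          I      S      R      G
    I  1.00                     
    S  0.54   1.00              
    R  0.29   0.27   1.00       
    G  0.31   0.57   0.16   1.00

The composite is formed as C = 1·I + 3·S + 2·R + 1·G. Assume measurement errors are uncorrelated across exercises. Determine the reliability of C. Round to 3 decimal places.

Var(C) = 1 + 3² + 2² + 1 + 2·[3·0.54 + 2·0.29 + 0.31 + 6·0.27 + 3·0.57 + 2·0.16] = 15 + 12.32 = 27.32.
Under uncorrelated errors the observed covariances equal the true-score covariances, so only the own-variance terms attenuate.
True-score variance = [0.56 + 3²·0.67 + 2²·0.71 + 0.71] + 12.32 = 10.14 + 12.32 = 22.46.
Reliability = 22.46 / 27.32 = 0.822.

0.822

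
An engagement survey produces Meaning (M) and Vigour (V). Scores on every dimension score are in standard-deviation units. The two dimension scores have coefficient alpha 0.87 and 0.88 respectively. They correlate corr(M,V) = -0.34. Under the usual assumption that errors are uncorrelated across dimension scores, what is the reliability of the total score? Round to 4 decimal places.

0.8106

Var(M+V) = 2 + 2·[(-0.34)] = 2 − 0.68 = 1.32.
Under uncorrelated errors the observed covariances equal the true-score covariances, so only the own-variance terms attenuate.
True-score variance = [0.87 + 0.88] − 0.68 = 1.75 − 0.68 = 1.07.
Reliability = 1.07 / 1.32 = 0.8106.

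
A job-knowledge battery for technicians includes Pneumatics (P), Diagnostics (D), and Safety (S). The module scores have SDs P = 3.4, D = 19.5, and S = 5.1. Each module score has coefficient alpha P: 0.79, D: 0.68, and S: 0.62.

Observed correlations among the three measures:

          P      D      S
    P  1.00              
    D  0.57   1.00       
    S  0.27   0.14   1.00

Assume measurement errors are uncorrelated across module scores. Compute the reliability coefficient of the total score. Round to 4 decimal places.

0.7475

Var(P+D+S) = 3.4² + 19.5² + 5.1² + 2·[3.4·19.5·0.57 + 3.4·5.1·0.27 + 19.5·5.1·0.14] = 417.82 + 112.792 = 530.612.
Under uncorrelated errors the observed covariances equal the true-score covariances, so only the own-variance terms attenuate.
True-score variance = [3.4²·0.79 + 19.5²·0.68 + 5.1²·0.62] + 112.792 = 283.829 + 112.792 = 396.62.
Reliability = 396.62 / 530.612 = 0.7475.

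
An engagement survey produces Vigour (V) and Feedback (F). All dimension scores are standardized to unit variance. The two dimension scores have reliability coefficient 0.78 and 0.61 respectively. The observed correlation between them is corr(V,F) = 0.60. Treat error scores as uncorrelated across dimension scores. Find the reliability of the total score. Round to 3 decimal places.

Var(V+F) = 2 + 2·[0.60] = 2 + 1.2 = 3.2.
Because errors are independent across components, Cov(Tᵢ,Tⱼ) = Cov(Xᵢ,Xⱼ); the off-diagonal part of the true-score variance is the same as above.
True-score variance = [0.78 + 0.61] + 1.2 = 1.39 + 1.2 = 2.59.
Reliability = 2.59 / 3.2 = 0.809.

0.809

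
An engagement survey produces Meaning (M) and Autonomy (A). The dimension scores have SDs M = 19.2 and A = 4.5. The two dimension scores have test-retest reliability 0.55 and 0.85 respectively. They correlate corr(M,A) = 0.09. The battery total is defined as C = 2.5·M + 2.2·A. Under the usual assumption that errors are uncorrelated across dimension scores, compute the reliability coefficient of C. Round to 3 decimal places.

0.577

Var(C) = 2.5²·19.2² + 2.2²·4.5² + 2·[5.5·19.2·4.5·0.09] = 2402.01 + 85.536 = 2487.55.
Under uncorrelated errors the observed covariances equal the true-score covariances, so only the own-variance terms attenuate.
True-score variance = [2.5²·19.2²·0.55 + 2.2²·4.5²·0.85] + 85.536 = 1350.51 + 85.536 = 1436.04.
Reliability = 1436.04 / 2487.55 = 0.577.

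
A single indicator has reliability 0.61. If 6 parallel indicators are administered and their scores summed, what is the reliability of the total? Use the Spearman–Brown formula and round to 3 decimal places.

0.904

ρ_k = kρ / (1 + (k−1)ρ) = 6·0.61 / (1 + 5·0.61) = 3.660 / 4.050 = 0.904.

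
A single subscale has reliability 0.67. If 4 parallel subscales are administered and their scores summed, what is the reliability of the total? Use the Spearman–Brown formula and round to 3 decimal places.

0.890

ρ_k = kρ / (1 + (k−1)ρ) = 4·0.67 / (1 + 3·0.67) = 2.680 / 3.010 = 0.890.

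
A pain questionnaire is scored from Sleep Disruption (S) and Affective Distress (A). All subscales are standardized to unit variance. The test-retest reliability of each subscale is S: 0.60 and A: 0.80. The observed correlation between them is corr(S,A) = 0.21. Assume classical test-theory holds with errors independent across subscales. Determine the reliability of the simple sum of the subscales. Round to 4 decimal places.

0.7521

Var(S+A) = 2 + 2·[0.21] = 2 + 0.42 = 2.42.
Because errors are independent across components, Cov(Tᵢ,Tⱼ) = Cov(Xᵢ,Xⱼ); the off-diagonal part of the true-score variance is the same as above.
True-score variance = [0.60 + 0.80] + 0.42 = 1.4 + 0.42 = 1.82.
Reliability = 1.82 / 2.42 = 0.7521.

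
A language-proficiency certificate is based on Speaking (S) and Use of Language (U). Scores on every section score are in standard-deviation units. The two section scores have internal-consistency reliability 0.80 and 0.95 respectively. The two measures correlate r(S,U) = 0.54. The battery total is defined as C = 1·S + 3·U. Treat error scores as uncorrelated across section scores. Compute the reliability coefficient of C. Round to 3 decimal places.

Var(C) = 1 + 3² + 2·[3·0.54] = 10 + 3.24 = 13.24.
Under uncorrelated errors the observed covariances equal the true-score covariances, so only the own-variance terms attenuate.
True-score variance = [0.80 + 3²·0.95] + 3.24 = 9.35 + 3.24 = 12.59.
Reliability = 12.59 / 13.24 = 0.951.

0.951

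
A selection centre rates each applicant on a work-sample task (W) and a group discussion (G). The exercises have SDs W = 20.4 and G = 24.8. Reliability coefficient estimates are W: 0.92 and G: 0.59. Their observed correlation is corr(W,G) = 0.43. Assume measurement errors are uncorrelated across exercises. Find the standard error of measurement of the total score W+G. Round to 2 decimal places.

16.90

Var(total) = 1031.2 + 435.091 = 1466.29.
True-score variance = 745.741 + 435.091 = 1180.83, so reliability = 0.8053.
Error variance = 1466.29 − 1180.83 = 285.459; SEM = √285.459 = 16.90.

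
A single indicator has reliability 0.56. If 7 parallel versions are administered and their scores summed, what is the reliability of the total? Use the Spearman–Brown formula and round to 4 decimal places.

0.8991

ρ_k = kρ / (1 + (k−1)ρ) = 7·0.56 / (1 + 6·0.56) = 3.920 / 4.360 = 0.8991.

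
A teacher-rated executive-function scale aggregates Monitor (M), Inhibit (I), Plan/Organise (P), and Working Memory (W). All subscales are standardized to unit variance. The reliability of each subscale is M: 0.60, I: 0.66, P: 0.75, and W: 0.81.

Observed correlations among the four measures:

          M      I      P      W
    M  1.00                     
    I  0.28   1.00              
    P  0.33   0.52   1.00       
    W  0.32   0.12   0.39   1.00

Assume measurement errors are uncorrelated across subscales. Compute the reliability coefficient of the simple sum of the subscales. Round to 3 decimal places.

Var(M+I+P+W) = 4 + 2·[0.28 + 0.33 + 0.32 + 0.52 + 0.12 + 0.39] = 4 + 3.92 = 7.92.
Under uncorrelated errors the observed covariances equal the true-score covariances, so only the own-variance terms attenuate.
True-score variance = [0.60 + 0.66 + 0.75 + 0.81] + 3.92 = 2.82 + 3.92 = 6.74.
Reliability = 6.74 / 7.92 = 0.851.

0.851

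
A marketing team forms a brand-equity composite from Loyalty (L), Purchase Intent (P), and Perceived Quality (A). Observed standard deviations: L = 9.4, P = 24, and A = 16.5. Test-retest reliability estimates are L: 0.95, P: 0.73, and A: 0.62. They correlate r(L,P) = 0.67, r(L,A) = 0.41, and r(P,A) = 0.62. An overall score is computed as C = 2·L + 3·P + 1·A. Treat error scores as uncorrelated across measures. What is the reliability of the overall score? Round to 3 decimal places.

Var(C) = 2²·9.4² + 3²·24² + 16.5² + 2·[6·9.4·24·0.67 + 2·9.4·16.5·0.41 + 3·24·16.5·0.62] = 5809.69 + 3541.31 = 9351.
With uncorrelated errors the cross-covariances are all true-score covariance, so they carry over unchanged; only the diagonal terms shrink to ρᵢσᵢ².
True-score variance = [2²·9.4²·0.95 + 3²·24²·0.73 + 16.5²·0.62] + 3541.31 = 4288.88 + 3541.31 = 7830.19.
Reliability = 7830.19 / 9351 = 0.837.

0.837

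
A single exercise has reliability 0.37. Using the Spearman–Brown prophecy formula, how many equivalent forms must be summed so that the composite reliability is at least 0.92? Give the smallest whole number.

k ≥ ρ*(1−ρ₁)/(ρ₁(1−ρ*)) = 0.92·0.63 / (0.37·0.08) = 19.581.
Smallest integer k = 20.

20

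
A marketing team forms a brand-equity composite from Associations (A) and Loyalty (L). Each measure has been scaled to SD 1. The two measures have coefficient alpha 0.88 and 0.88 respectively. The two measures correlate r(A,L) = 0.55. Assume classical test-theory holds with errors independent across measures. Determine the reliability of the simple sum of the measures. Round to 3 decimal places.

Var(A+L) = 2 + 2·[0.55] = 2 + 1.1 = 3.1.
With uncorrelated errors the cross-covariances are all true-score covariance, so they carry over unchanged; only the diagonal terms shrink to ρᵢσᵢ².
True-score variance = [0.88 + 0.88] + 1.1 = 1.76 + 1.1 = 2.86.
Reliability = 2.86 / 3.1 = 0.923.

0.923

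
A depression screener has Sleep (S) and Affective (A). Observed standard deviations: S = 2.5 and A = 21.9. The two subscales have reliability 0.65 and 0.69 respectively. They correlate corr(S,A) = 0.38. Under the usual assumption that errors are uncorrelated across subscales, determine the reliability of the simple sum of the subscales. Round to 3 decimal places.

0.714

Var(S+A) = 2.5² + 21.9² + 2·[2.5·21.9·0.38] = 485.86 + 41.61 = 527.47.
Under uncorrelated errors the observed covariances equal the true-score covariances, so only the own-variance terms attenuate.
True-score variance = [2.5²·0.65 + 21.9²·0.69] + 41.61 = 334.993 + 41.61 = 376.603.
Reliability = 376.603 / 527.47 = 0.714.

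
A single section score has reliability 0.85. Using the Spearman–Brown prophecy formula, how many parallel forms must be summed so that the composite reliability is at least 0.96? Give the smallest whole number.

k ≥ ρ*(1−ρ₁)/(ρ₁(1−ρ*)) = 0.96·0.15 / (0.85·0.04) = 4.235.
Smallest integer k = 5.

5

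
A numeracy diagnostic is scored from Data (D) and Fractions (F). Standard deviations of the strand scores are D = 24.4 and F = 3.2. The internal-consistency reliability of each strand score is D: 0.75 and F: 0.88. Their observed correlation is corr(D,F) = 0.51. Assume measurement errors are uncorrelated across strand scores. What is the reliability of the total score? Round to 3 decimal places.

Var(D+F) = 24.4² + 3.2² + 2·[24.4·3.2·0.51] = 605.6 + 79.6416 = 685.242.
Because errors are independent across components, Cov(Tᵢ,Tⱼ) = Cov(Xᵢ,Xⱼ); the off-diagonal part of the true-score variance is the same as above.
True-score variance = [24.4²·0.75 + 3.2²·0.88] + 79.6416 = 455.531 + 79.6416 = 535.173.
Reliability = 535.173 / 685.242 = 0.781.

0.781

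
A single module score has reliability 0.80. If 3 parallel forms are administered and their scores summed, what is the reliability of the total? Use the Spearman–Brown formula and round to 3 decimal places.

0.923

ρ_k = kρ / (1 + (k−1)ρ) = 3·0.80 / (1 + 2·0.80) = 2.400 / 2.600 = 0.923.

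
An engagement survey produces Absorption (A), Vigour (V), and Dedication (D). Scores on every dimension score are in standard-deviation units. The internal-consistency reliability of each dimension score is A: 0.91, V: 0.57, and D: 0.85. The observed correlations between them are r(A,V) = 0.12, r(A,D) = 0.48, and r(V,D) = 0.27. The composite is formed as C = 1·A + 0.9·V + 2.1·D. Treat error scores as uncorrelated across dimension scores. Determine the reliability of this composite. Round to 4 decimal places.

0.8839

Var(C) = 1 + 0.9² + 2.1² + 2·[0.9·0.12 + 2.1·0.48 + 1.89·0.27] = 6.22 + 3.2526 = 9.4726.
With uncorrelated errors the cross-covariances are all true-score covariance, so they carry over unchanged; only the diagonal terms shrink to ρᵢσᵢ².
True-score variance = [0.91 + 0.9²·0.57 + 2.1²·0.85] + 3.2526 = 5.1202 + 3.2526 = 8.3728.
Reliability = 8.3728 / 9.4726 = 0.8839.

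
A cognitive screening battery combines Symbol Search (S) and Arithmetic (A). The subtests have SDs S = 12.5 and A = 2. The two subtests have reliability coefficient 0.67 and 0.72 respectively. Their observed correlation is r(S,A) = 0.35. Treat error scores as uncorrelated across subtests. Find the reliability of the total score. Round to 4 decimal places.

Var(S+A) = 12.5² + 2² + 2·[12.5·2·0.35] = 160.25 + 17.5 = 177.75.
With uncorrelated errors the cross-covariances are all true-score covariance, so they carry over unchanged; only the diagonal terms shrink to ρᵢσᵢ².
True-score variance = [12.5²·0.67 + 2²·0.72] + 17.5 = 107.567 + 17.5 = 125.067.
Reliability = 125.067 / 177.75 = 0.7036.

0.7036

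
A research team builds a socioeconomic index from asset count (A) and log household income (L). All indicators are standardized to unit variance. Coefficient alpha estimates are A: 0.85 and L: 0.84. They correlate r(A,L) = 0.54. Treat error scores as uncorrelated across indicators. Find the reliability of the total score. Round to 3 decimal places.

Var(A+L) = 2 + 2·[0.54] = 2 + 1.08 = 3.08.
Under uncorrelated errors the observed covariances equal the true-score covariances, so only the own-variance terms attenuate.
True-score variance = [0.85 + 0.84] + 1.08 = 1.69 + 1.08 = 2.77.
Reliability = 2.77 / 3.08 = 0.899.

0.899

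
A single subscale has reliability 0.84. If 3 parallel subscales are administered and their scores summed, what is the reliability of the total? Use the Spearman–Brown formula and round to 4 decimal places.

0.9403

ρ_k = kρ / (1 + (k−1)ρ) = 3·0.84 / (1 + 2·0.84) = 2.520 / 2.680 = 0.9403.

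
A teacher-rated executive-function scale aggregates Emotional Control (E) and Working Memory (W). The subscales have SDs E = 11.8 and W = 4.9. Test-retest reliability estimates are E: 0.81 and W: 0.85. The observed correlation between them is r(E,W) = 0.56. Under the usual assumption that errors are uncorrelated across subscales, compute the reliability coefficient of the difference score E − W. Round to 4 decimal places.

0.6948

Var(E−W) = 11.8² + 4.9² − 2·11.8·4.9·0.56 = 163.25 − 64.7584 = 98.4916.
Because errors are independent across components, Cov(Tᵢ,Tⱼ) = Cov(Xᵢ,Xⱼ); the off-diagonal part of the true-score variance is the same as above.
True-score variance = [11.8²·0.81 + 4.9²·0.85] − 64.7584 = 133.193 − 64.7584 = 68.4345.
Reliability = 68.4345 / 98.4916 = 0.6948.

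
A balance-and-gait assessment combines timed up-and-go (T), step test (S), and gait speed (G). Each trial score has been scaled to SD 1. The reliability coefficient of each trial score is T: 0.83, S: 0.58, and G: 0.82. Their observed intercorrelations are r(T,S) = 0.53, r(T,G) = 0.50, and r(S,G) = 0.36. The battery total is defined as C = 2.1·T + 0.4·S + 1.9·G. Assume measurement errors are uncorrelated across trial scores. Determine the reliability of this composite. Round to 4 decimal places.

0.8922

Var(C) = 2.1² + 0.4² + 1.9² + 2·[0.84·0.53 + 3.99·0.50 + 0.76·0.36] = 8.18 + 5.4276 = 13.6076.
With uncorrelated errors the cross-covariances are all true-score covariance, so they carry over unchanged; only the diagonal terms shrink to ρᵢσᵢ².
True-score variance = [2.1²·0.83 + 0.4²·0.58 + 1.9²·0.82] + 5.4276 = 6.7133 + 5.4276 = 12.1409.
Reliability = 12.1409 / 13.6076 = 0.8922.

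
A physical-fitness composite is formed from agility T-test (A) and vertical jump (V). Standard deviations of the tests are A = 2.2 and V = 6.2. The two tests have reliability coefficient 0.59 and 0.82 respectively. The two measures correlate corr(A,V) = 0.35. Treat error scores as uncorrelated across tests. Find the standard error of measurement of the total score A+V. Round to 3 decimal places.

2.984

Var(total) = 43.28 + 9.548 = 52.828.
True-score variance = 34.3764 + 9.548 = 43.9244, so reliability = 0.8315.
Error variance = 52.828 − 43.9244 = 8.9036; SEM = √8.9036 = 2.984.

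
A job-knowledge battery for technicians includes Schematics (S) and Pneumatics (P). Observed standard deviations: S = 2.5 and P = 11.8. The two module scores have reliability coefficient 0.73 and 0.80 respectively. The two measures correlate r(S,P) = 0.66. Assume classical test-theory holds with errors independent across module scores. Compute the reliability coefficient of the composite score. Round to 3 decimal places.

0.840

Var(S+P) = 2.5² + 11.8² + 2·[2.5·11.8·0.66] = 145.49 + 38.94 = 184.43.
Under uncorrelated errors the observed covariances equal the true-score covariances, so only the own-variance terms attenuate.
True-score variance = [2.5²·0.73 + 11.8²·0.80] + 38.94 = 115.955 + 38.94 = 154.895.
Reliability = 154.895 / 184.43 = 0.840.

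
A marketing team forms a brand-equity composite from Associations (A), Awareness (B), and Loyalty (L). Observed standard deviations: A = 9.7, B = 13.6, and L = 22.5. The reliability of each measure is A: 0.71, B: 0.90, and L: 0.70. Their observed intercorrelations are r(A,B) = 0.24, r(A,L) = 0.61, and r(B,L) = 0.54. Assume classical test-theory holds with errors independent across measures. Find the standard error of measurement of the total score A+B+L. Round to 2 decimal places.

14.06

Var(total) = 785.3 + 660.067 = 1445.37.
True-score variance = 587.643 + 660.067 = 1247.71, so reliability = 0.8632.
Error variance = 1445.37 − 1247.71 = 197.657; SEM = √197.657 = 14.06.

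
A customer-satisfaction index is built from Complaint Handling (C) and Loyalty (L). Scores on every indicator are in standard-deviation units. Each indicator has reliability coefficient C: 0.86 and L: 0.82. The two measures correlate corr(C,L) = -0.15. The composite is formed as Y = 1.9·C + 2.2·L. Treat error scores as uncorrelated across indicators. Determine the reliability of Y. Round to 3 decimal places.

0.809

Var(Y) = 1.9² + 2.2² + 2·[4.18·(-0.15)] = 8.45 − 1.254 = 7.196.
Because errors are independent across components, Cov(Tᵢ,Tⱼ) = Cov(Xᵢ,Xⱼ); the off-diagonal part of the true-score variance is the same as above.
True-score variance = [1.9²·0.86 + 2.2²·0.82] − 1.254 = 7.0734 − 1.254 = 5.8194.
Reliability = 5.8194 / 7.196 = 0.809.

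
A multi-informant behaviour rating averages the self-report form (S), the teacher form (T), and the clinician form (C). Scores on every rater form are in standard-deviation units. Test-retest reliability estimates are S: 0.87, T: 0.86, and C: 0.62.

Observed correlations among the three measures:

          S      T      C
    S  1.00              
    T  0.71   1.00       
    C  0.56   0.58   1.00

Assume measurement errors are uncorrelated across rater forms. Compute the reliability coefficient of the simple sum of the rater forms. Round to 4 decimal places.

Var(S+T+C) = 3 + 2·[0.71 + 0.56 + 0.58] = 3 + 3.7 = 6.7.
With uncorrelated errors the cross-covariances are all true-score covariance, so they carry over unchanged; only the diagonal terms shrink to ρᵢσᵢ².
True-score variance = [0.87 + 0.86 + 0.62] + 3.7 = 2.35 + 3.7 = 6.05.
Reliability = 6.05 / 6.7 = 0.9030.

0.9030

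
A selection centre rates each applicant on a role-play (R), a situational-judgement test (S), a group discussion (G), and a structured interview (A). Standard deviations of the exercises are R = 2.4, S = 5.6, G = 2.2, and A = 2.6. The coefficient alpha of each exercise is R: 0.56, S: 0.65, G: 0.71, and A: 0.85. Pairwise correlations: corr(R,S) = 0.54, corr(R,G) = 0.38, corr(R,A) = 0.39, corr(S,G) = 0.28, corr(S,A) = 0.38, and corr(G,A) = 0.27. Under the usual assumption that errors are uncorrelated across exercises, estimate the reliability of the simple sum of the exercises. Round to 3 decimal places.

Var(R+S+G+A) = 2.4² + 5.6² + 2.2² + 2.6² + 2·[2.4·5.6·0.54 + 2.4·2.2·0.38 + 2.4·2.6·0.39 + 5.6·2.2·0.28 + 5.6·2.6·0.38 + 2.2·2.6·0.27] = 48.72 + 44.4488 = 93.1688.
With uncorrelated errors the cross-covariances are all true-score covariance, so they carry over unchanged; only the diagonal terms shrink to ρᵢσᵢ².
True-score variance = [2.4²·0.56 + 5.6²·0.65 + 2.2²·0.71 + 2.6²·0.85] + 44.4488 = 32.792 + 44.4488 = 77.2408.
Reliability = 77.2408 / 93.1688 = 0.829.

0.829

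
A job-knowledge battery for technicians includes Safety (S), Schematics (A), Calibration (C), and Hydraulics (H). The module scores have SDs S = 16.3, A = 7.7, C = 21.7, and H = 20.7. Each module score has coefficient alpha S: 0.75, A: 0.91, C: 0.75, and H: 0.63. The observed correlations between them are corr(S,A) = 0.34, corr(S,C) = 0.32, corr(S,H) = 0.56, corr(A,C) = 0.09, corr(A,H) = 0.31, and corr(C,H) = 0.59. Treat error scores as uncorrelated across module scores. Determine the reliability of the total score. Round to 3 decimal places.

Var(S+A+C+H) = 16.3² + 7.7² + 21.7² + 20.7² + 2·[16.3·7.7·0.34 + 16.3·21.7·0.32 + 16.3·20.7·0.56 + 7.7·21.7·0.09 + 7.7·20.7·0.31 + 21.7·20.7·0.59] = 1224.36 + 1348.56 = 2572.92.
Under uncorrelated errors the observed covariances equal the true-score covariances, so only the own-variance terms attenuate.
True-score variance = [16.3²·0.75 + 7.7²·0.91 + 21.7²·0.75 + 20.7²·0.63] + 1348.56 = 876.338 + 1348.56 = 2224.9.
Reliability = 2224.9 / 2572.92 = 0.865.

0.865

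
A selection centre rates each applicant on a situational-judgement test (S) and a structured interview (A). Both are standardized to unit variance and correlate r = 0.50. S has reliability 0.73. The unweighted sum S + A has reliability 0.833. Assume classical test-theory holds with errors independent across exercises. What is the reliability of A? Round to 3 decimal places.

0.769

Var(S+A) = 2 + 2·0.50 = 3.000.
True-score variance = ρ_S + ρ_A + 2·0.50, so 0.833 = (0.73 + ρ_A + 1.00) / 3.000.
ρ_A = 0.833·3.000 − 0.73 − 1.00 = 0.769.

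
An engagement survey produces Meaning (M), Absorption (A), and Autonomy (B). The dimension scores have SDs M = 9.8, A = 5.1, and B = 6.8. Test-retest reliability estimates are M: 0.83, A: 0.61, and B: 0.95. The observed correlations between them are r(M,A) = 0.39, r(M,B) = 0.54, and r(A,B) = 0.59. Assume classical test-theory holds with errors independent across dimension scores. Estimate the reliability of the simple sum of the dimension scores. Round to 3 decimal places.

0.910

Var(M+A+B) = 9.8² + 5.1² + 6.8² + 2·[9.8·5.1·0.39 + 9.8·6.8·0.54 + 5.1·6.8·0.59] = 168.29 + 151.878 = 320.168.
Under uncorrelated errors the observed covariances equal the true-score covariances, so only the own-variance terms attenuate.
True-score variance = [9.8²·0.83 + 5.1²·0.61 + 6.8²·0.95] + 151.878 = 139.507 + 151.878 = 291.385.
Reliability = 291.385 / 320.168 = 0.910.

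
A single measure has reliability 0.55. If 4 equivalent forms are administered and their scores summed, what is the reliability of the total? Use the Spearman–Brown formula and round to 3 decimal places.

ρ_k = kρ / (1 + (k−1)ρ) = 4·0.55 / (1 + 3·0.55) = 2.200 / 2.650 = 0.830.

0.830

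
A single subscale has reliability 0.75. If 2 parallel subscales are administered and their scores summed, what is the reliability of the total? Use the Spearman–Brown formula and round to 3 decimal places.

0.857

ρ_k = kρ / (1 + (k−1)ρ) = 2·0.75 / (1 + 1·0.75) = 1.500 / 1.750 = 0.857.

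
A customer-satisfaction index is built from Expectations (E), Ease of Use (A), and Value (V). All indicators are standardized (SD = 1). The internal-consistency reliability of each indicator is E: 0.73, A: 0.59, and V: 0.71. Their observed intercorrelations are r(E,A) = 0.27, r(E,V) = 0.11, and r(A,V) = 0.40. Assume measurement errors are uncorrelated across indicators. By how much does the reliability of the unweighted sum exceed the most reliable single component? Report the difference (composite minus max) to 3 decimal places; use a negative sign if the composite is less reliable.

Var(sum) = 3 + 1.56 = 4.56; true-score variance = 2.03 + 1.56 = 3.59; composite reliability = 0.7873.
Max component reliability = 0.7300.
Difference = 0.7873 − 0.7300 = 0.057.

0.057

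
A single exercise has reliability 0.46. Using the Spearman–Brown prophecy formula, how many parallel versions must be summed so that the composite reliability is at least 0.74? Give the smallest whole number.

k ≥ ρ*(1−ρ₁)/(ρ₁(1−ρ*)) = 0.74·0.54 / (0.46·0.26) = 3.341.
Smallest integer k = 4.

4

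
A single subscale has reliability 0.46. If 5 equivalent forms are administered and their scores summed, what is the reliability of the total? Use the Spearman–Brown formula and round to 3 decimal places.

ρ_k = kρ / (1 + (k−1)ρ) = 5·0.46 / (1 + 4·0.46) = 2.300 / 2.840 = 0.810.

0.810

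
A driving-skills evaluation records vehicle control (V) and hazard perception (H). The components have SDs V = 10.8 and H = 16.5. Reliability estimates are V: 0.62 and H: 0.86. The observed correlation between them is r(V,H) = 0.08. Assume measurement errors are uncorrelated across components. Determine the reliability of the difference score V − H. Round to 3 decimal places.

0.771

Var(V−H) = 10.8² + 16.5² − 2·10.8·16.5·0.08 = 388.89 − 28.512 = 360.378.
Because errors are independent across components, Cov(Tᵢ,Tⱼ) = Cov(Xᵢ,Xⱼ); the off-diagonal part of the true-score variance is the same as above.
True-score variance = [10.8²·0.62 + 16.5²·0.86] − 28.512 = 306.452 − 28.512 = 277.94.
Reliability = 277.94 / 360.378 = 0.771.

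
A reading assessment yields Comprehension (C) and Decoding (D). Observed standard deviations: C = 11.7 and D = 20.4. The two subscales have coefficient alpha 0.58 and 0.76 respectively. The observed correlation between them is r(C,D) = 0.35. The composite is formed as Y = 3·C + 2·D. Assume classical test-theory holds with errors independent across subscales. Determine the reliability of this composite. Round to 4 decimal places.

Var(Y) = 3²·11.7² + 2²·20.4² + 2·[6·11.7·20.4·0.35] = 2896.65 + 1002.46 = 3899.11.
Under uncorrelated errors the observed covariances equal the true-score covariances, so only the own-variance terms attenuate.
True-score variance = [3²·11.7²·0.58 + 2²·20.4²·0.76] + 1002.46 = 1979.69 + 1002.46 = 2982.15.
Reliability = 2982.15 / 3899.11 = 0.7648.

0.7648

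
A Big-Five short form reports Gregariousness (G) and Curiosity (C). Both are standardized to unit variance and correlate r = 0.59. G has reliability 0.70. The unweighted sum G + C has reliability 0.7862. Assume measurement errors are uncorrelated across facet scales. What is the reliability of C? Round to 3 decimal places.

Var(G+C) = 2 + 2·0.59 = 3.180.
True-score variance = ρ_G + ρ_C + 2·0.59, so 0.7862 = (0.70 + ρ_C + 1.18) / 3.180.
ρ_C = 0.7862·3.180 − 0.70 − 1.18 = 0.620.

0.620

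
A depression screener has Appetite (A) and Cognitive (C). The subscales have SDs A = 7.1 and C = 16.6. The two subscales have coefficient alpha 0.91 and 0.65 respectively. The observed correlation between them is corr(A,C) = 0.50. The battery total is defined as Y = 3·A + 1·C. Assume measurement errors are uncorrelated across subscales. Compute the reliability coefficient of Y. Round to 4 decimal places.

0.8732

Var(Y) = 3²·7.1² + 16.6² + 2·[3·7.1·16.6·0.50] = 729.25 + 353.58 = 1082.83.
With uncorrelated errors the cross-covariances are all true-score covariance, so they carry over unchanged; only the diagonal terms shrink to ρᵢσᵢ².
True-score variance = [3²·7.1²·0.91 + 16.6²·0.65] + 353.58 = 591.972 + 353.58 = 945.552.
Reliability = 945.552 / 1082.83 = 0.8732.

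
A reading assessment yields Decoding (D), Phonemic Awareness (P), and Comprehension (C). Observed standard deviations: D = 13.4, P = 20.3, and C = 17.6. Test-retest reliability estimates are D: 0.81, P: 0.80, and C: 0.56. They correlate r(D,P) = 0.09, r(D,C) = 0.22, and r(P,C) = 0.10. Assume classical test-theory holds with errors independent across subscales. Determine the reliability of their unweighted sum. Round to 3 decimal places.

Var(D+P+C) = 13.4² + 20.3² + 17.6² + 2·[13.4·20.3·0.09 + 13.4·17.6·0.22 + 20.3·17.6·0.10] = 901.41 + 224.189 = 1125.6.
Under uncorrelated errors the observed covariances equal the true-score covariances, so only the own-variance terms attenuate.
True-score variance = [13.4²·0.81 + 20.3²·0.80 + 17.6²·0.56] + 224.189 = 648.581 + 224.189 = 872.77.
Reliability = 872.77 / 1125.6 = 0.775.

0.775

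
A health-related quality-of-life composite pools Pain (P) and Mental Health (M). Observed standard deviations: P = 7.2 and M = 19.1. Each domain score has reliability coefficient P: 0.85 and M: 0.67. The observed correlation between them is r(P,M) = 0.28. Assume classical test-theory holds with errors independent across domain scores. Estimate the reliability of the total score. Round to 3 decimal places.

0.740

Var(P+M) = 7.2² + 19.1² + 2·[7.2·19.1·0.28] = 416.65 + 77.0112 = 493.661.
Under uncorrelated errors the observed covariances equal the true-score covariances, so only the own-variance terms attenuate.
True-score variance = [7.2²·0.85 + 19.1²·0.67] + 77.0112 = 288.487 + 77.0112 = 365.498.
Reliability = 365.498 / 493.661 = 0.740.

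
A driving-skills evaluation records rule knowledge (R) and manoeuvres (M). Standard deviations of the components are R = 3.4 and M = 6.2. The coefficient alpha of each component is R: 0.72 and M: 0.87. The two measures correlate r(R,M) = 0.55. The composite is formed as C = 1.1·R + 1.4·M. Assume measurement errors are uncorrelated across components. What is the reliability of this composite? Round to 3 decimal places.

0.890

Var(C) = 1.1²·3.4² + 1.4²·6.2² + 2·[1.54·3.4·6.2·0.55] = 89.33 + 35.7095 = 125.04.
With uncorrelated errors the cross-covariances are all true-score covariance, so they carry over unchanged; only the diagonal terms shrink to ρᵢσᵢ².
True-score variance = [1.1²·3.4²·0.72 + 1.4²·6.2²·0.87] + 35.7095 = 75.619 + 35.7095 = 111.328.
Reliability = 111.328 / 125.04 = 0.890.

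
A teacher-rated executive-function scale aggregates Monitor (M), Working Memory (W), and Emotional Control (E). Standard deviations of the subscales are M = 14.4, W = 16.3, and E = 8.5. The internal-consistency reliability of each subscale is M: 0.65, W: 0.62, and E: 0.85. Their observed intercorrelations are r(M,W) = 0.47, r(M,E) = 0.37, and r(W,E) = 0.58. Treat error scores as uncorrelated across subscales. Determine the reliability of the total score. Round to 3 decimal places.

Var(M+W+E) = 14.4² + 16.3² + 8.5² + 2·[14.4·16.3·0.47 + 14.4·8.5·0.37 + 16.3·8.5·0.58] = 545.3 + 471.931 = 1017.23.
Under uncorrelated errors the observed covariances equal the true-score covariances, so only the own-variance terms attenuate.
True-score variance = [14.4²·0.65 + 16.3²·0.62 + 8.5²·0.85] + 471.931 = 360.924 + 471.931 = 832.855.
Reliability = 832.855 / 1017.23 = 0.819.

0.819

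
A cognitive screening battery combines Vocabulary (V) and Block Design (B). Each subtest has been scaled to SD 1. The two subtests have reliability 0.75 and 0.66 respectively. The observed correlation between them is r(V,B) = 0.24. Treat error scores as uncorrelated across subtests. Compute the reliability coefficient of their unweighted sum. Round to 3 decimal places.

Var(V+B) = 2 + 2·[0.24] = 2 + 0.48 = 2.48.
Because errors are independent across components, Cov(Tᵢ,Tⱼ) = Cov(Xᵢ,Xⱼ); the off-diagonal part of the true-score variance is the same as above.
True-score variance = [0.75 + 0.66] + 0.48 = 1.41 + 0.48 = 1.89.
Reliability = 1.89 / 2.48 = 0.762.

0.762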